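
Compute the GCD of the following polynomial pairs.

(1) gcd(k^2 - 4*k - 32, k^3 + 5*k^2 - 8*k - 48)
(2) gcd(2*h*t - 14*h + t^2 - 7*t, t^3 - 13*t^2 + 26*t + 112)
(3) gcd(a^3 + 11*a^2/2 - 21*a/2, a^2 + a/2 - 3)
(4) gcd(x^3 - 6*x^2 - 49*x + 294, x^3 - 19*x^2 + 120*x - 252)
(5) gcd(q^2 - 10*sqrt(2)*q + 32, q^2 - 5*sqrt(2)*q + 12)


(1) = k + 4
(2) = t - 7
(3) = a - 3/2
(4) = gcd((x - 7)*(x - 6)*(x + 7), (x - 7)*(x - 6)^2) = x^2 - 13*x + 42
(5) = gcd((q - 8*sqrt(2))*(q - 2*sqrt(2)), (q - 3*sqrt(2))*(q - 2*sqrt(2))) = q - 2*sqrt(2)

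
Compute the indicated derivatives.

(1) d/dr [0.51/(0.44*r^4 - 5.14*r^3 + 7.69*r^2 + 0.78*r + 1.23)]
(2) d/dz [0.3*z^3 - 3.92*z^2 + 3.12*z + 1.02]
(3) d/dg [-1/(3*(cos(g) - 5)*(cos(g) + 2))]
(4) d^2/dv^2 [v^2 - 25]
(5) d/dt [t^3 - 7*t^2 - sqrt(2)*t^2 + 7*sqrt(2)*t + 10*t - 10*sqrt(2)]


(1) = (-0.8976*r^3 + 7.8642*r^2 - 7.8438*r - 0.3978)/(0.44*r^4 - 5.14*r^3 + 7.69*r^2 + 0.78*r + 1.23)^2
(2) = 0.9*z^2 - 7.84*z + 3.12
(3) = (3 - 2*cos(g))*sin(g)/(3*(cos(g) - 5)^2*(cos(g) + 2)^2)
(4) = 2
(5) = 3*t^2 - 14*t - 2*sqrt(2)*t + 7*sqrt(2) + 10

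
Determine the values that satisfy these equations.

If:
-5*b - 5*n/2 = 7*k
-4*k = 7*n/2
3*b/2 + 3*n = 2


Then:
b = 116/327
k = -140/327
n = 160/327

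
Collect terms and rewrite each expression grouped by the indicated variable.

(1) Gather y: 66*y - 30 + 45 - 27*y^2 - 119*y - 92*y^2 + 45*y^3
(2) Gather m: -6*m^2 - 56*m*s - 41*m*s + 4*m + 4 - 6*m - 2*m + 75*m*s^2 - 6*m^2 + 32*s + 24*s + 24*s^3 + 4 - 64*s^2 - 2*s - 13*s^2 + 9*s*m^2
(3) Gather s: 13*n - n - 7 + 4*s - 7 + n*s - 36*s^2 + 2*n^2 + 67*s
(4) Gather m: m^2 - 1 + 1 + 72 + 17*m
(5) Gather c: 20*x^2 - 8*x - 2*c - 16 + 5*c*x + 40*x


(1) = 45*y^3 - 119*y^2 - 53*y + 15
(2) = m^2*(9*s - 12) + m*(75*s^2 - 97*s - 4) + 24*s^3 - 77*s^2 + 54*s + 8
(3) = 2*n^2 + 12*n - 36*s^2 + s*(n + 71) - 14
(4) = m^2 + 17*m + 72
(5) = c*(5*x - 2) + 20*x^2 + 32*x - 16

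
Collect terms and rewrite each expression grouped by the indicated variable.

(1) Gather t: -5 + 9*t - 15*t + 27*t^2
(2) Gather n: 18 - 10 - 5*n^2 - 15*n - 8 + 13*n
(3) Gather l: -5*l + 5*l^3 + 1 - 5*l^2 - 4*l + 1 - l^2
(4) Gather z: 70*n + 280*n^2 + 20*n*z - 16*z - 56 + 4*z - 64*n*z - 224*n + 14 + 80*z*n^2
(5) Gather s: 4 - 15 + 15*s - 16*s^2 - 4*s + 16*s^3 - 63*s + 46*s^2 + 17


(1) = 27*t^2 - 6*t - 5
(2) = -5*n^2 - 2*n
(3) = 5*l^3 - 6*l^2 - 9*l + 2
(4) = 280*n^2 - 154*n + z*(80*n^2 - 44*n - 12) - 42
(5) = 16*s^3 + 30*s^2 - 52*s + 6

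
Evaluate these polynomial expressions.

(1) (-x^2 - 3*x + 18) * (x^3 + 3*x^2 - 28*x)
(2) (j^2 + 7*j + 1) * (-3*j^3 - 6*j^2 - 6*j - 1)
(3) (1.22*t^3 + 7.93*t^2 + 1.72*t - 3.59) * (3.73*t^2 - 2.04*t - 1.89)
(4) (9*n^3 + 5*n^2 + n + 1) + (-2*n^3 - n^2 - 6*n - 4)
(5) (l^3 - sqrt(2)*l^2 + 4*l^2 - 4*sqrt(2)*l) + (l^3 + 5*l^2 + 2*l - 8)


(1) = -x^5 - 6*x^4 + 37*x^3 + 138*x^2 - 504*x
(2) = -3*j^5 - 27*j^4 - 51*j^3 - 49*j^2 - 13*j - 1
(3) = 4.5506*t^5 + 27.0901*t^4 - 12.0674*t^3 - 31.8872*t^2 + 4.0728*t + 6.7851
(4) = 7*n^3 + 4*n^2 - 5*n - 3
(5) = 2*l^3 - sqrt(2)*l^2 + 9*l^2 - 4*sqrt(2)*l + 2*l - 8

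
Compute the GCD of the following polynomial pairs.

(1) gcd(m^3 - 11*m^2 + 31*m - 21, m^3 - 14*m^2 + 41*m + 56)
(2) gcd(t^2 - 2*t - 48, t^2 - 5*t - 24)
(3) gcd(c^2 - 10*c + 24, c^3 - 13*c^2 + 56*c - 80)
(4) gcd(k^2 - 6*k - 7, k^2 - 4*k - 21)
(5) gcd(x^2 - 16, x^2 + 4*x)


(1) = gcd((m - 7)*(m - 3)*(m - 1), (m - 8)*(m - 7)*(m + 1)) = m - 7
(2) = gcd((t - 8)*(t + 6), (t - 8)*(t + 3)) = t - 8
(3) = gcd((c - 6)*(c - 4), (c - 5)*(c - 4)^2) = c - 4
(4) = gcd((k - 7)*(k + 1), (k - 7)*(k + 3)) = k - 7
(5) = x + 4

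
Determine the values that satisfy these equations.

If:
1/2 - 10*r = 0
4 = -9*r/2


Then:
No Solution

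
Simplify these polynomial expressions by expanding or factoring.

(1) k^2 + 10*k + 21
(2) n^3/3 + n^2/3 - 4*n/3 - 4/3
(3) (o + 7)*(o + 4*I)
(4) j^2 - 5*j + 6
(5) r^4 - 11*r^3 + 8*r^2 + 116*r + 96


(1) = (k + 3)*(k + 7)
(2) = (n/3 + 1/3)*(n - 2)*(n + 2)
(3) = o^2 + 7*o + 4*I*o + 28*I
(4) = (j - 3)*(j - 2)
(5) = (r - 8)*(r - 6)*(r + 1)*(r + 2)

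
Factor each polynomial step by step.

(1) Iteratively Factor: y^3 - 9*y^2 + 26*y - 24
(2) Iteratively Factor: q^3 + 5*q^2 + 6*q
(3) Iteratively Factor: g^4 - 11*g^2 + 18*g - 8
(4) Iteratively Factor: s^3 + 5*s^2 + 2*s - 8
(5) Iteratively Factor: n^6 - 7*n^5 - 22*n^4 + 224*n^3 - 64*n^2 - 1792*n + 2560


(1) = (y - 3)*(y^2 - 6*y + 8) = (y - 3)*(y - 2)*(y - 4)
(2) = (q + 3)*(q^2 + 2*q) = (q + 2)*(q + 3)*(q)
(3) = (g - 1)*(g^3 + g^2 - 10*g + 8) = (g - 1)^2*(g^2 + 2*g - 8) = (g - 2)*(g - 1)^2*(g + 4)
(4) = (s + 4)*(s^2 + s - 2) = (s - 1)*(s + 4)*(s + 2)
(5) = (n + 4)*(n^5 - 11*n^4 + 22*n^3 + 136*n^2 - 608*n + 640) = (n - 5)*(n + 4)*(n^4 - 6*n^3 - 8*n^2 + 96*n - 128) = (n - 5)*(n - 2)*(n + 4)*(n^3 - 4*n^2 - 16*n + 64) = (n - 5)*(n - 4)*(n - 2)*(n + 4)*(n^2 - 16) = (n - 5)*(n - 4)*(n - 2)*(n + 4)^2*(n - 4)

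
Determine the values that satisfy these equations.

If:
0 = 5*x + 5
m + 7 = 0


Then:
m = -7
x = -1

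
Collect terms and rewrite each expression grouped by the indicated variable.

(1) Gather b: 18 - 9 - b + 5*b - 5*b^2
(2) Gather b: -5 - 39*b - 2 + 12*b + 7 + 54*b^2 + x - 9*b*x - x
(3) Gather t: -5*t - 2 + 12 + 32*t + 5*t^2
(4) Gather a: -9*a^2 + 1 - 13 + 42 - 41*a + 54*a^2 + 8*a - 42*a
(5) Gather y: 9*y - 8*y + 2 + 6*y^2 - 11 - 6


(1) = -5*b^2 + 4*b + 9
(2) = 54*b^2 + b*(-9*x - 27)
(3) = 5*t^2 + 27*t + 10
(4) = 45*a^2 - 75*a + 30
(5) = 6*y^2 + y - 15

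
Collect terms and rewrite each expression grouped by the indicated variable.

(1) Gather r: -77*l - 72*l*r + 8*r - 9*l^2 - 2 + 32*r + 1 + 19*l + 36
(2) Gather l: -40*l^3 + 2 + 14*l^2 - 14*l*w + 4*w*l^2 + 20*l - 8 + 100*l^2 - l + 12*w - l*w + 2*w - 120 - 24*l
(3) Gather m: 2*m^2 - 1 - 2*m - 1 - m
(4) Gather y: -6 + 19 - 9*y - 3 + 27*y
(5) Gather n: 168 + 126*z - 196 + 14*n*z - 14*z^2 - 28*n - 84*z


(1) = -9*l^2 - 58*l + r*(40 - 72*l) + 35
(2) = -40*l^3 + l^2*(4*w + 114) + l*(-15*w - 5) + 14*w - 126
(3) = 2*m^2 - 3*m - 2
(4) = 18*y + 10
(5) = n*(14*z - 28) - 14*z^2 + 42*z - 28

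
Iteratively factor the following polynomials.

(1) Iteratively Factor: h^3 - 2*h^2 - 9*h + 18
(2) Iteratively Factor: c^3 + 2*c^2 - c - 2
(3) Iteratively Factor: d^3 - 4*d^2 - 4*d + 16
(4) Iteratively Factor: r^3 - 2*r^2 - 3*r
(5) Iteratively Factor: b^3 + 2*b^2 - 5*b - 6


(1) = (h - 2)*(h^2 - 9) = (h - 2)*(h + 3)*(h - 3)
(2) = (c + 1)*(c^2 + c - 2) = (c + 1)*(c + 2)*(c - 1)
(3) = (d - 4)*(d^2 - 4) = (d - 4)*(d + 2)*(d - 2)
(4) = (r + 1)*(r^2 - 3*r) = r*(r + 1)*(r - 3)
(5) = (b - 2)*(b^2 + 4*b + 3) = (b - 2)*(b + 1)*(b + 3)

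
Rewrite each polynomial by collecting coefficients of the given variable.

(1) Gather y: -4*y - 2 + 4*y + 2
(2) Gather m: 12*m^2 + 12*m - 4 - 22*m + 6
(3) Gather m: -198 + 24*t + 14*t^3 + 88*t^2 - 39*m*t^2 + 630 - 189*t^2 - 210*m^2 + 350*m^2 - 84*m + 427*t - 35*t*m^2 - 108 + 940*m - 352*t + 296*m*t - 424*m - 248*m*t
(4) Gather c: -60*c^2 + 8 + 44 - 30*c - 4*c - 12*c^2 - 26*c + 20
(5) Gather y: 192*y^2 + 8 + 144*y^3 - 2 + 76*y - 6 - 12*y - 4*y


(1) = 0
(2) = 12*m^2 - 10*m + 2
(3) = m^2*(140 - 35*t) + m*(-39*t^2 + 48*t + 432) + 14*t^3 - 101*t^2 + 99*t + 324
(4) = -72*c^2 - 60*c + 72
(5) = 144*y^3 + 192*y^2 + 60*y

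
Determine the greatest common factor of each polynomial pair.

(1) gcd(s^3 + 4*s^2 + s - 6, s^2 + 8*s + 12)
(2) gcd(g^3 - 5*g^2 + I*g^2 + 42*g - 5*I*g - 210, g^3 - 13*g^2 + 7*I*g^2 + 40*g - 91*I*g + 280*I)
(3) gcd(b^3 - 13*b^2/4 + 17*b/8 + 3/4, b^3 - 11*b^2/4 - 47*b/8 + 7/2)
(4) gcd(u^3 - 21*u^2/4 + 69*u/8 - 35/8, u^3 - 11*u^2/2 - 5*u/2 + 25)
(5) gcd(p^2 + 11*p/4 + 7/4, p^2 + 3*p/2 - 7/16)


(1) = gcd((s - 1)*(s + 2)*(s + 3), (s + 2)*(s + 6)) = s + 2
(2) = g^2 + g*(-5 + 7*I) - 35*I
(3) = 1
(4) = u - 5/2
(5) = gcd((p + 1)*(p + 7/4), (p - 1/4)*(p + 7/4)) = p + 7/4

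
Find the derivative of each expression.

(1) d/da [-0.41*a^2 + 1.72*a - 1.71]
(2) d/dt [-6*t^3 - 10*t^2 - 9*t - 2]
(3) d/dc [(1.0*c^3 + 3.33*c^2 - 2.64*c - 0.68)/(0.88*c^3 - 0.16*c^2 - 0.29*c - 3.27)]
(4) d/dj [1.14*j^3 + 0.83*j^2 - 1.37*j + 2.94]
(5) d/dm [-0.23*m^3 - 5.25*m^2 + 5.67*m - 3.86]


(1) = 1.72 - 0.82*a
(2) = -18*t^2 - 20*t - 9
(3) = (-3.0904*c^4 + 4.0664*c^3 - 9.4029*c^2 - 21.9958*c + 8.4356)/(0.7744*c^6 - 0.2816*c^5 - 0.4848*c^4 - 5.6624*c^3 + 1.1305*c^2 + 1.8966*c + 10.6929)
(4) = 3.42*j^2 + 1.66*j - 1.37
(5) = -0.69*m^2 - 10.5*m + 5.67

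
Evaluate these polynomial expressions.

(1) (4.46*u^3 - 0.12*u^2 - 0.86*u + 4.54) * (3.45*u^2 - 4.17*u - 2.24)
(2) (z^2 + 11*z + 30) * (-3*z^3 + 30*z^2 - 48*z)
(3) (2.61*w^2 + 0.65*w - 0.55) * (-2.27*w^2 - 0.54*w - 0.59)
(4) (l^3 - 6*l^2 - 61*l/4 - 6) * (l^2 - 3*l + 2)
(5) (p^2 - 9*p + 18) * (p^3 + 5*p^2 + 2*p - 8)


(1) = 15.387*u^5 - 19.0122*u^4 - 12.457*u^3 + 19.518*u^2 - 17.0054*u - 10.1696
(2) = -3*z^5 - 3*z^4 + 192*z^3 + 372*z^2 - 1440*z
(3) = -5.9247*w^4 - 2.8849*w^3 - 0.6424*w^2 - 0.0865*w + 0.3245
(4) = l^5 - 9*l^4 + 19*l^3/4 + 111*l^2/4 - 25*l/2 - 12
(5) = p^5 - 4*p^4 - 25*p^3 + 64*p^2 + 108*p - 144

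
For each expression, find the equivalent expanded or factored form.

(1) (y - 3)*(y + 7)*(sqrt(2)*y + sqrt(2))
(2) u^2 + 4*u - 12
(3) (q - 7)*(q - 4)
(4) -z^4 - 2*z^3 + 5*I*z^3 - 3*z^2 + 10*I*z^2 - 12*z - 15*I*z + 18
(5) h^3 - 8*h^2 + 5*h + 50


(1) = sqrt(2)*y^3 + 5*sqrt(2)*y^2 - 17*sqrt(2)*y - 21*sqrt(2)
(2) = (u - 2)*(u + 6)
(3) = q^2 - 11*q + 28
(4) = (z + 3)*(z - 6*I)*(-I*z + 1)*(-I*z + I)
(5) = (h - 5)^2*(h + 2)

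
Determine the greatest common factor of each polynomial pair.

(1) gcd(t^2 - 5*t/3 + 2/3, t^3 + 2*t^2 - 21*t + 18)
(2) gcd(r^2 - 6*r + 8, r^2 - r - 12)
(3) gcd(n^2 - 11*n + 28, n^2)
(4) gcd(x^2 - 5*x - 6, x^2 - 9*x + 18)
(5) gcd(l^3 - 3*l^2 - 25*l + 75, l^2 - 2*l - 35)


(1) = t - 1
(2) = r - 4
(3) = gcd((n - 7)*(n - 4), n^2) = 1
(4) = gcd((x - 6)*(x + 1), (x - 6)*(x - 3)) = x - 6
(5) = gcd((l - 5)*(l - 3)*(l + 5), (l - 7)*(l + 5)) = l + 5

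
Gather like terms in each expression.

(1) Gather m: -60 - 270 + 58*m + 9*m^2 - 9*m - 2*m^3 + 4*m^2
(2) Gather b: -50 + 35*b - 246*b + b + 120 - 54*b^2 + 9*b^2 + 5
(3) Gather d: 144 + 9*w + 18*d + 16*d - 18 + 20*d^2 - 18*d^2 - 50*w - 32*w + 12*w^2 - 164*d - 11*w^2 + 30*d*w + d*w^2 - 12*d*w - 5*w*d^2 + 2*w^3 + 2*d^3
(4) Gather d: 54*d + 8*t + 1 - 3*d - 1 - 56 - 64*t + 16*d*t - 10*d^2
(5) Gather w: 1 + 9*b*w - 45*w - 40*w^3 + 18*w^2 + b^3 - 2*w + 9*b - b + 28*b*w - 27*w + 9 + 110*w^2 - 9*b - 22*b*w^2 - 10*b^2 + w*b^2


(1) = -2*m^3 + 13*m^2 + 49*m - 330
(2) = -45*b^2 - 210*b + 75
(3) = 2*d^3 + d^2*(2 - 5*w) + d*(w^2 + 18*w - 130) + 2*w^3 + w^2 - 73*w + 126
(4) = -10*d^2 + d*(16*t + 51) - 56*t - 56
(5) = b^3 - 10*b^2 - b - 40*w^3 + w^2*(128 - 22*b) + w*(b^2 + 37*b - 74) + 10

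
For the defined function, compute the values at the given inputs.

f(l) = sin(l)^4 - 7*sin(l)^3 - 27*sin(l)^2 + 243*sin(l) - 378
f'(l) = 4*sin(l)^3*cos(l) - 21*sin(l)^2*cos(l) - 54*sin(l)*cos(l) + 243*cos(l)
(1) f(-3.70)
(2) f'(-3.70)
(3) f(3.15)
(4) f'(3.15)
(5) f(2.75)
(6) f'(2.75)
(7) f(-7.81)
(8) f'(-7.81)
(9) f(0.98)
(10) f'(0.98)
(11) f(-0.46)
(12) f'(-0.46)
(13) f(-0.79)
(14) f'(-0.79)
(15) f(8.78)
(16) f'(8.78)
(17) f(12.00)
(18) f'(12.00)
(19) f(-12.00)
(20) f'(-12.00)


(1) = -257.79
(2) = -177.33
(3) = -380.04
(4) = -243.44
(5) = -289.56
(6) = -202.93
(7) = -639.74
(8) = 11.96
(9) = -198.35
(10) = 103.58
(11) = -490.55
(12) = 235.20
(13) = -561.48
(14) = 189.57
(15) = -243.09
(16) = -162.91
(17) = -515.00
(18) = 223.88
(19) = -256.38
(20) = 176.03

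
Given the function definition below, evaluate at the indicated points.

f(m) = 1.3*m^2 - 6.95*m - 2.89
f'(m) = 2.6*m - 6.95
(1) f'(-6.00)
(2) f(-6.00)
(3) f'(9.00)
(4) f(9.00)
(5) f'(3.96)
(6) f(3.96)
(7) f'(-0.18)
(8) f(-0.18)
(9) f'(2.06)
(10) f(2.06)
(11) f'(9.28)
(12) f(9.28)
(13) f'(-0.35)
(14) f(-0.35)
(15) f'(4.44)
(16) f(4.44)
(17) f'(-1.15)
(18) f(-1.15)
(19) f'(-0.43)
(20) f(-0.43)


(1) = -22.55
(2) = 85.61
(3) = 16.45
(4) = 39.86
(5) = 3.35
(6) = -10.03
(7) = -7.42
(8) = -1.60
(9) = -1.59
(10) = -11.69
(11) = 17.18
(12) = 44.57
(13) = -7.86
(14) = -0.30
(15) = 4.59
(16) = -8.12
(17) = -9.94
(18) = 6.82
(19) = -8.07
(20) = 0.34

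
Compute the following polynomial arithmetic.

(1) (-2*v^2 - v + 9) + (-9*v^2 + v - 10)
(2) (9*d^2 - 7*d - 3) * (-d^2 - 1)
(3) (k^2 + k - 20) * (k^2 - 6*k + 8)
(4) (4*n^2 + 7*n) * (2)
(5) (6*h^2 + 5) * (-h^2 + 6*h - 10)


(1) = -11*v^2 - 1
(2) = -9*d^4 + 7*d^3 - 6*d^2 + 7*d + 3
(3) = k^4 - 5*k^3 - 18*k^2 + 128*k - 160
(4) = 8*n^2 + 14*n
(5) = -6*h^4 + 36*h^3 - 65*h^2 + 30*h - 50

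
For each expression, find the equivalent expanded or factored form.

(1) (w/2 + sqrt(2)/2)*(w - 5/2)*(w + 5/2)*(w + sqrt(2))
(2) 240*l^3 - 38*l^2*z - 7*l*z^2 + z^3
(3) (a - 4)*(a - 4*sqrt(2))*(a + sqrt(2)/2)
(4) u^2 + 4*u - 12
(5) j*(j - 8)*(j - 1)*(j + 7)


(1) = w^4/2 + sqrt(2)*w^3 - 17*w^2/8 - 25*sqrt(2)*w/4 - 25/4
(2) = (-8*l + z)*(-5*l + z)*(6*l + z)
(3) = a^3 - 7*sqrt(2)*a^2/2 - 4*a^2 - 4*a + 14*sqrt(2)*a + 16
(4) = (u - 2)*(u + 6)
(5) = j^4 - 2*j^3 - 55*j^2 + 56*j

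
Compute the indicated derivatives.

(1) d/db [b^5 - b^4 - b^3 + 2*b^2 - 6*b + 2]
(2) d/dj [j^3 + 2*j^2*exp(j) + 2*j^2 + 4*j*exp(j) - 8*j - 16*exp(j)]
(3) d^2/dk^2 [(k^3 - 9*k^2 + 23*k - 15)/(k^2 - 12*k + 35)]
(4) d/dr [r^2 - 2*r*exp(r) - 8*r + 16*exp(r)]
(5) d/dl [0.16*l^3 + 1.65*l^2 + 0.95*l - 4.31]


(1) = 5*b^4 - 4*b^3 - 3*b^2 + 4*b - 6
(2) = 2*j^2*exp(j) + 3*j^2 + 8*j*exp(j) + 4*j - 12*exp(j) - 8
(3) = 48/(k^3 - 21*k^2 + 147*k - 343)
(4) = -2*r*exp(r) + 2*r + 14*exp(r) - 8
(5) = 0.48*l^2 + 3.3*l + 0.95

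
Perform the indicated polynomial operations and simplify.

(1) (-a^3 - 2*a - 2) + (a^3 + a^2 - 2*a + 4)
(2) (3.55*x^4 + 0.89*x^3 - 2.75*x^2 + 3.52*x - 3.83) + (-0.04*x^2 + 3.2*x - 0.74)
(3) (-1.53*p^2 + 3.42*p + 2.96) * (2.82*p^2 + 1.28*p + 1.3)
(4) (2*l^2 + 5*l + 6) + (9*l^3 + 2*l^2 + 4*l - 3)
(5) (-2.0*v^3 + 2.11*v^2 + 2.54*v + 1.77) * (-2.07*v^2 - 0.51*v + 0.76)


(1) = a^2 - 4*a + 2
(2) = 3.55*x^4 + 0.89*x^3 - 2.79*x^2 + 6.72*x - 4.57
(3) = -4.3146*p^4 + 7.686*p^3 + 10.7358*p^2 + 8.2348*p + 3.848
(4) = 9*l^3 + 4*l^2 + 9*l + 3
(5) = 4.14*v^5 - 3.3477*v^4 - 7.8539*v^3 - 3.3557*v^2 + 1.0277*v + 1.3452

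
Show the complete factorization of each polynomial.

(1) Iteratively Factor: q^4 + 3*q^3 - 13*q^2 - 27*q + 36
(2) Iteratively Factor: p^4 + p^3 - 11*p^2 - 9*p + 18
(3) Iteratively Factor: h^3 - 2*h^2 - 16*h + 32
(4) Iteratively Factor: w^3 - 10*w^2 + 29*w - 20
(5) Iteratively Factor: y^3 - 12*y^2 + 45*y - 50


(1) = (q + 4)*(q^3 - q^2 - 9*q + 9) = (q + 3)*(q + 4)*(q^2 - 4*q + 3) = (q - 1)*(q + 3)*(q + 4)*(q - 3)
(2) = (p + 3)*(p^3 - 2*p^2 - 5*p + 6) = (p + 2)*(p + 3)*(p^2 - 4*p + 3) = (p - 3)*(p + 2)*(p + 3)*(p - 1)
(3) = (h - 4)*(h^2 + 2*h - 8) = (h - 4)*(h + 4)*(h - 2)
(4) = (w - 4)*(w^2 - 6*w + 5) = (w - 5)*(w - 4)*(w - 1)
(5) = (y - 5)*(y^2 - 7*y + 10) = (y - 5)^2*(y - 2)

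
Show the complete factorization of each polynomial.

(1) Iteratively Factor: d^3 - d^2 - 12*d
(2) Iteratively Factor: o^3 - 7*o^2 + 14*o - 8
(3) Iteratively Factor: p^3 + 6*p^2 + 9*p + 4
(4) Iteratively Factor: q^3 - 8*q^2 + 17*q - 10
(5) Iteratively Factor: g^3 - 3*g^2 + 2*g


(1) = (d)*(d^2 - d - 12) = d*(d - 4)*(d + 3)
(2) = (o - 1)*(o^2 - 6*o + 8) = (o - 2)*(o - 1)*(o - 4)
(3) = (p + 4)*(p^2 + 2*p + 1) = (p + 1)*(p + 4)*(p + 1)
(4) = (q - 2)*(q^2 - 6*q + 5) = (q - 5)*(q - 2)*(q - 1)
(5) = (g - 2)*(g^2 - g) = (g - 2)*(g - 1)*(g)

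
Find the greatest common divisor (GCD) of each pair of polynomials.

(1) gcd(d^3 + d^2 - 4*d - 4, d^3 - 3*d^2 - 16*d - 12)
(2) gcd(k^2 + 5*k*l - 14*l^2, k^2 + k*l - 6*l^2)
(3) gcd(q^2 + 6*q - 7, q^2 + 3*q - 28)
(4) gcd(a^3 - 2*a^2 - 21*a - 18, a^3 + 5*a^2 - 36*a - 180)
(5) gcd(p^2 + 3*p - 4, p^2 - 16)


(1) = d^2 + 3*d + 2
(2) = gcd((k - 2*l)*(k + 7*l), (k - 2*l)*(k + 3*l)) = k - 2*l
(3) = gcd((q - 1)*(q + 7), (q - 4)*(q + 7)) = q + 7
(4) = a - 6
(5) = gcd((p - 1)*(p + 4), (p - 4)*(p + 4)) = p + 4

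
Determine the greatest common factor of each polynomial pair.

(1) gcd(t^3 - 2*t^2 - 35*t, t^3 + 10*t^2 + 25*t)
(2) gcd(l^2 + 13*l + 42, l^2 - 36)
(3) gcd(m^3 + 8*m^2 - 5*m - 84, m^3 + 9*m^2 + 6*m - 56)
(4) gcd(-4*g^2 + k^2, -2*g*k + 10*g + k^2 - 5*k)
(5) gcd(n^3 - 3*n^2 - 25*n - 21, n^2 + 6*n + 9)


(1) = t^2 + 5*t
(2) = l + 6
(3) = m^2 + 11*m + 28
(4) = gcd((-2*g + k)*(2*g + k), (-2*g + k)*(k - 5)) = 2*g - k
(5) = n + 3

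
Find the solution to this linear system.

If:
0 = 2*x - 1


Then:
x = 1/2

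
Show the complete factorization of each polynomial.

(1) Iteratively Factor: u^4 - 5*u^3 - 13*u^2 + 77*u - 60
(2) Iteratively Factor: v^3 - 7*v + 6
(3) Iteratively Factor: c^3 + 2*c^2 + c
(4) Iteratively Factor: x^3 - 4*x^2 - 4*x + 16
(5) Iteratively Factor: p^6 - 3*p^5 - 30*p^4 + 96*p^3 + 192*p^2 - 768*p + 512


(1) = (u - 5)*(u^3 - 13*u + 12) = (u - 5)*(u + 4)*(u^2 - 4*u + 3) = (u - 5)*(u - 3)*(u + 4)*(u - 1)
(2) = (v - 2)*(v^2 + 2*v - 3) = (v - 2)*(v - 1)*(v + 3)
(3) = (c + 1)*(c^2 + c) = (c + 1)^2*(c)
(4) = (x + 2)*(x^2 - 6*x + 8) = (x - 4)*(x + 2)*(x - 2)
(5) = (p + 4)*(p^5 - 7*p^4 - 2*p^3 + 104*p^2 - 224*p + 128) = (p - 4)*(p + 4)*(p^4 - 3*p^3 - 14*p^2 + 48*p - 32) = (p - 4)*(p + 4)^2*(p^3 - 7*p^2 + 14*p - 8) = (p - 4)^2*(p + 4)^2*(p^2 - 3*p + 2) = (p - 4)^2*(p - 2)*(p + 4)^2*(p - 1)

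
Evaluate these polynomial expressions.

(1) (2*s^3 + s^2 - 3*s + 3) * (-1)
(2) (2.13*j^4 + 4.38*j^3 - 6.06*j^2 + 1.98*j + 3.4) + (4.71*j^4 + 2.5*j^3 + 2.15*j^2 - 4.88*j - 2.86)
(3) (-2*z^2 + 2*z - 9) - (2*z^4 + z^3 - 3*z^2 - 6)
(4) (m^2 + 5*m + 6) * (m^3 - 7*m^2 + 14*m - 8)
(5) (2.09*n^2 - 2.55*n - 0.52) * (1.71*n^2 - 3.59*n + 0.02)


(1) = -2*s^3 - s^2 + 3*s - 3
(2) = 6.84*j^4 + 6.88*j^3 - 3.91*j^2 - 2.9*j + 0.54
(3) = -2*z^4 - z^3 + z^2 + 2*z - 3
(4) = m^5 - 2*m^4 - 15*m^3 + 20*m^2 + 44*m - 48
(5) = 3.5739*n^4 - 11.8636*n^3 + 8.3071*n^2 + 1.8158*n - 0.0104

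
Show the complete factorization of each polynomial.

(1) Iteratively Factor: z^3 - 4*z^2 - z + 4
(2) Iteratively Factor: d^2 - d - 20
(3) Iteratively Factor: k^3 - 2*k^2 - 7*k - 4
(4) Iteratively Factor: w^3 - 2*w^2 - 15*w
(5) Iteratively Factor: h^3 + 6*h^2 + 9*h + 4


(1) = (z - 1)*(z^2 - 3*z - 4) = (z - 1)*(z + 1)*(z - 4)
(2) = (d + 4)*(d - 5)
(3) = (k + 1)*(k^2 - 3*k - 4) = (k - 4)*(k + 1)*(k + 1)
(4) = (w)*(w^2 - 2*w - 15) = w*(w - 5)*(w + 3)
(5) = (h + 4)*(h^2 + 2*h + 1) = (h + 1)*(h + 4)*(h + 1)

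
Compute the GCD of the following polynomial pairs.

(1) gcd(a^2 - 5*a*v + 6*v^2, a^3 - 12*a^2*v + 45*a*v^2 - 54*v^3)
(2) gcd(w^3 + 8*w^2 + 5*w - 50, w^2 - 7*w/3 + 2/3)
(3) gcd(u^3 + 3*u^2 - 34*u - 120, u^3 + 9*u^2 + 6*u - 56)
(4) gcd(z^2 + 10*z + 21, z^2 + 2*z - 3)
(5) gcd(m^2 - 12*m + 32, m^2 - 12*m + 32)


(1) = gcd((a - 3*v)*(a - 2*v), (a - 6*v)*(a - 3*v)^2) = -a + 3*v
(2) = w - 2
(3) = gcd((u - 6)*(u + 4)*(u + 5), (u - 2)*(u + 4)*(u + 7)) = u + 4
(4) = gcd((z + 3)*(z + 7), (z - 1)*(z + 3)) = z + 3
(5) = gcd((m - 8)*(m - 4), (m - 8)*(m - 4)) = m^2 - 12*m + 32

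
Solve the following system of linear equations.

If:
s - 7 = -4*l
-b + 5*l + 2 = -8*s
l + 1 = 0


Then:
b = 85
l = -1
s = 11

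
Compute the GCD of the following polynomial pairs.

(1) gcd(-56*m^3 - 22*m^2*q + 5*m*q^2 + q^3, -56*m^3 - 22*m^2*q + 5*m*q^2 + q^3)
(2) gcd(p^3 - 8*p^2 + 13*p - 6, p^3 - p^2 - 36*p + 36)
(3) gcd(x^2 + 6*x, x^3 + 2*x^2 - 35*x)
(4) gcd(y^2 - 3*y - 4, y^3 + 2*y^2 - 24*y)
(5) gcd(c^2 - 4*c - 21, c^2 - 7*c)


(1) = -56*m^3 - 22*m^2*q + 5*m*q^2 + q^3
(2) = gcd((p - 6)*(p - 1)^2, (p - 6)*(p - 1)*(p + 6)) = p^2 - 7*p + 6
(3) = x
(4) = y - 4
(5) = c - 7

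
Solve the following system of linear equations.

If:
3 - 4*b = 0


Then:
b = 3/4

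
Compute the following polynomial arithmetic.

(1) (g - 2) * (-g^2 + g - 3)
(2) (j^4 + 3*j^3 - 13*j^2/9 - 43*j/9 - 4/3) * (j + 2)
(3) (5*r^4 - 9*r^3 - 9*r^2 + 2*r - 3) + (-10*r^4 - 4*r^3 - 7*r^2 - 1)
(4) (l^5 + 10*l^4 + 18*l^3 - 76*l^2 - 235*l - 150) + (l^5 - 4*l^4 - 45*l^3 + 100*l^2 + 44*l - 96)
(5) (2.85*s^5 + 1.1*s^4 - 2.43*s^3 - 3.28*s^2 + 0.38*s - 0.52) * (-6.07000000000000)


(1) = -g^3 + 3*g^2 - 5*g + 6
(2) = j^5 + 5*j^4 + 41*j^3/9 - 23*j^2/3 - 98*j/9 - 8/3
(3) = -5*r^4 - 13*r^3 - 16*r^2 + 2*r - 4
(4) = 2*l^5 + 6*l^4 - 27*l^3 + 24*l^2 - 191*l - 246
(5) = -17.2995*s^5 - 6.677*s^4 + 14.7501*s^3 + 19.9096*s^2 - 2.3066*s + 3.1564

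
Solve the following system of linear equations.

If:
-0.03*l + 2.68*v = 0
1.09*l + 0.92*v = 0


Then:
l = 0.00
v = 0.00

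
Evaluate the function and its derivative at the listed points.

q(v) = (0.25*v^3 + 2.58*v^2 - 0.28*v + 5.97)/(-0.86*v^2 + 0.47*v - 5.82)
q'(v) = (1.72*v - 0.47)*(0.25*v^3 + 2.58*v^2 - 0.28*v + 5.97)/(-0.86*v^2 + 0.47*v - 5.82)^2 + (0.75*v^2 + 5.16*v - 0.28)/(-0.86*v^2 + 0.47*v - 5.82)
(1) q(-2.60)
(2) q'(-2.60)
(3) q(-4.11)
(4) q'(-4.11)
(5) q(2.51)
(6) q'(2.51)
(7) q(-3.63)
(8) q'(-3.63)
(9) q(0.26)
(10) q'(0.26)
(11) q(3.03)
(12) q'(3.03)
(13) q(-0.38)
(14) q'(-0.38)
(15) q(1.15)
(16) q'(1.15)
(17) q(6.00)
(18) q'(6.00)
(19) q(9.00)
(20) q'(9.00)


(1) = -1.54
(2) = 0.08
(3) = -1.50
(4) = -0.11
(5) = -2.53
(6) = -0.76
(7) = -1.54
(8) = -0.06
(9) = -1.06
(10) = -0.20
(11) = -2.91
(12) = -0.69
(13) = -1.05
(14) = 0.16
(15) = -1.47
(16) = -0.69
(17) = -4.45
(18) = -0.41
(19) = -5.54
(20) = -0.33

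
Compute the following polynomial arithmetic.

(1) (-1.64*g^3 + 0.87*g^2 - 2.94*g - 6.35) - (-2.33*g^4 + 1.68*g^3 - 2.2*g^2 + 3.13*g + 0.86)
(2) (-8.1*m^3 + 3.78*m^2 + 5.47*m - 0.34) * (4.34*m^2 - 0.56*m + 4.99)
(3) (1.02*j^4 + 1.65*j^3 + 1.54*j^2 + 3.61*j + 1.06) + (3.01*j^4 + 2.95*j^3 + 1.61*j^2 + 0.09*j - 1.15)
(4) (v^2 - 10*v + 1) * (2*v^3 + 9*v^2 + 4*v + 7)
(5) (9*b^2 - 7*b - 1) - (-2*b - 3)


(1) = 2.33*g^4 - 3.32*g^3 + 3.07*g^2 - 6.07*g - 7.21
(2) = -35.154*m^5 + 20.9412*m^4 - 18.796*m^3 + 14.3234*m^2 + 27.4857*m - 1.6966
(3) = 4.03*j^4 + 4.6*j^3 + 3.15*j^2 + 3.7*j - 0.09
(4) = 2*v^5 - 11*v^4 - 84*v^3 - 24*v^2 - 66*v + 7
(5) = 9*b^2 - 5*b + 2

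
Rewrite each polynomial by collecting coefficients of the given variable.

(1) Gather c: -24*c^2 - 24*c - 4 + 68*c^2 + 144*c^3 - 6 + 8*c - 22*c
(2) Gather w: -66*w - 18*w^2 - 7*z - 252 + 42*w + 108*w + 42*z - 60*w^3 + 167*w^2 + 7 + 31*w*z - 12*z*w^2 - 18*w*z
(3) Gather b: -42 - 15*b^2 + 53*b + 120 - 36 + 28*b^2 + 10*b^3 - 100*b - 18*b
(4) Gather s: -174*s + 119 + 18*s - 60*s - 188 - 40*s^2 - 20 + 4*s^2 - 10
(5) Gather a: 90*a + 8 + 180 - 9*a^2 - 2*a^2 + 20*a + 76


(1) = 144*c^3 + 44*c^2 - 38*c - 10
(2) = -60*w^3 + w^2*(149 - 12*z) + w*(13*z + 84) + 35*z - 245
(3) = 10*b^3 + 13*b^2 - 65*b + 42
(4) = -36*s^2 - 216*s - 99
(5) = -11*a^2 + 110*a + 264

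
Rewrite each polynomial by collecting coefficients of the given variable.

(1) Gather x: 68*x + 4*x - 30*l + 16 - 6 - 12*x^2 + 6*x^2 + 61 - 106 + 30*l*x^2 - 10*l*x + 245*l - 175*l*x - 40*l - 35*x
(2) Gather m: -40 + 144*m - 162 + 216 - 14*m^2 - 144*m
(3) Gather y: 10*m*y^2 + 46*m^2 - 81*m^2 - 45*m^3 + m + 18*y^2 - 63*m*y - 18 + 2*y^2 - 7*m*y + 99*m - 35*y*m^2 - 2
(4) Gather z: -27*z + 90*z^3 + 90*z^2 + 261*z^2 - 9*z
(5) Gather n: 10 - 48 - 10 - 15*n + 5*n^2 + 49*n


(1) = 175*l + x^2*(30*l - 6) + x*(37 - 185*l) - 35
(2) = 14 - 14*m^2
(3) = -45*m^3 - 35*m^2 + 100*m + y^2*(10*m + 20) + y*(-35*m^2 - 70*m) - 20
(4) = 90*z^3 + 351*z^2 - 36*z
(5) = 5*n^2 + 34*n - 48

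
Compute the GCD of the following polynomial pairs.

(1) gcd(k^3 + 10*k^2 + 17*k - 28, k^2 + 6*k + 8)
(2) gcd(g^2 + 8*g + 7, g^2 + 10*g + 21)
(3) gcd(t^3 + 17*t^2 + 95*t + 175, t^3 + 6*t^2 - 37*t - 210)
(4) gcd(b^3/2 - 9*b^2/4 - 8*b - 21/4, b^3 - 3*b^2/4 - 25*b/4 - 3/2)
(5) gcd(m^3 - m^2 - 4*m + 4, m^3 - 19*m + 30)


(1) = gcd((k - 1)*(k + 4)*(k + 7), (k + 2)*(k + 4)) = k + 4
(2) = gcd((g + 1)*(g + 7), (g + 3)*(g + 7)) = g + 7
(3) = gcd((t + 5)^2*(t + 7), (t - 6)*(t + 5)*(t + 7)) = t^2 + 12*t + 35
(4) = gcd((b/2 + 1/2)*(b - 7)*(b + 3/2), (b - 3)*(b + 1/4)*(b + 2)) = 1
(5) = gcd((m - 2)*(m - 1)*(m + 2), (m - 3)*(m - 2)*(m + 5)) = m - 2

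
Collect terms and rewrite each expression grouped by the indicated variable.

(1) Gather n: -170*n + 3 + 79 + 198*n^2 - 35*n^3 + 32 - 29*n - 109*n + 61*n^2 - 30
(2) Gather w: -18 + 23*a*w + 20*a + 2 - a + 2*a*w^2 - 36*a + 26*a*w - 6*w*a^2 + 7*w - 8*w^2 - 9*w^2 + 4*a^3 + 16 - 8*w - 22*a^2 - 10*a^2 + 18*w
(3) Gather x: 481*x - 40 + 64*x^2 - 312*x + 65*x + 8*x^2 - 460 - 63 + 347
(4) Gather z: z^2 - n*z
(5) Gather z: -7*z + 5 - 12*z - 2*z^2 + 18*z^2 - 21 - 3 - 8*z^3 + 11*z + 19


(1) = -35*n^3 + 259*n^2 - 308*n + 84
(2) = 4*a^3 - 32*a^2 - 17*a + w^2*(2*a - 17) + w*(-6*a^2 + 49*a + 17)
(3) = 72*x^2 + 234*x - 216
(4) = -n*z + z^2
(5) = -8*z^3 + 16*z^2 - 8*z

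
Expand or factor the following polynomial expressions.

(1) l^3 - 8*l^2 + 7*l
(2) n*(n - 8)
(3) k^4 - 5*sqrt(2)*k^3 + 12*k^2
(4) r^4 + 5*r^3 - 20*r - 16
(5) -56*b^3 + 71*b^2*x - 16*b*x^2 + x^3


(1) = l*(l - 7)*(l - 1)
(2) = n^2 - 8*n
(3) = k^2*(k - 3*sqrt(2))*(k - 2*sqrt(2))
(4) = (r - 2)*(r + 1)*(r + 2)*(r + 4)
(5) = (-8*b + x)*(-7*b + x)*(-b + x)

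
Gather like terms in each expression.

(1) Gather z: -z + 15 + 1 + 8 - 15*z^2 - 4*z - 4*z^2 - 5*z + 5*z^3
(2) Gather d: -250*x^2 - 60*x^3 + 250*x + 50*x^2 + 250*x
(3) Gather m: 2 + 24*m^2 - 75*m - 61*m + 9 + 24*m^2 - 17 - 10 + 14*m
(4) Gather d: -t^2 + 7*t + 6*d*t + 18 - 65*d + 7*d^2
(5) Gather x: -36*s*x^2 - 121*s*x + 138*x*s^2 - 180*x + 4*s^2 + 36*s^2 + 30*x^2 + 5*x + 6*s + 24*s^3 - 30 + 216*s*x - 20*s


(1) = 5*z^3 - 19*z^2 - 10*z + 24
(2) = -60*x^3 - 200*x^2 + 500*x
(3) = 48*m^2 - 122*m - 16
(4) = 7*d^2 + d*(6*t - 65) - t^2 + 7*t + 18
(5) = 24*s^3 + 40*s^2 - 14*s + x^2*(30 - 36*s) + x*(138*s^2 + 95*s - 175) - 30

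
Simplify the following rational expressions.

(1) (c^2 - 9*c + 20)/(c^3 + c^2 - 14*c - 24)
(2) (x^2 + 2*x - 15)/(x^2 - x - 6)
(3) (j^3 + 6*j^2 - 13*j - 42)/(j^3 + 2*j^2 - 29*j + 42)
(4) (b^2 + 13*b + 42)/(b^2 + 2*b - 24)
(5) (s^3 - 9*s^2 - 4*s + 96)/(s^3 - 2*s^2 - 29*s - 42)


(1) = (c - 5)/(c^2 + 5*c + 6)
(2) = (x + 5)/(x + 2)
(3) = (j + 2)/(j - 2)
(4) = (b + 7)/(b - 4)
(5) = (s^2 - 12*s + 32)/(s^2 - 5*s - 14)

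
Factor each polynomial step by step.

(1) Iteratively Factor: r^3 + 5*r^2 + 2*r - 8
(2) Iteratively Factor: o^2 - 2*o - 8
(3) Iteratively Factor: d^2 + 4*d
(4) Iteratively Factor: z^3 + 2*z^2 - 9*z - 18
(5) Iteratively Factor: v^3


(1) = (r + 2)*(r^2 + 3*r - 4) = (r + 2)*(r + 4)*(r - 1)
(2) = (o + 2)*(o - 4)
(3) = (d + 4)*(d)
(4) = (z + 3)*(z^2 - z - 6) = (z + 2)*(z + 3)*(z - 3)
(5) = (v)*(v^2) = v^2*(v)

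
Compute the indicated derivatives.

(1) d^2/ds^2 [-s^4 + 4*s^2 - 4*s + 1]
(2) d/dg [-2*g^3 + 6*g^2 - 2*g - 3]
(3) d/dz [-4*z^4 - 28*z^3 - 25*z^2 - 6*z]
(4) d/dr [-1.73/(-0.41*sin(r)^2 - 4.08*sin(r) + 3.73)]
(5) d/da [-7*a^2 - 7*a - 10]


(1) = 8 - 12*s^2
(2) = -6*g^2 + 12*g - 2
(3) = -16*z^3 - 84*z^2 - 50*z - 6
(4) = -(1.4186*sin(r) + 7.0584)*cos(r)/(0.41*sin(r)^2 + 4.08*sin(r) - 3.73)^2
(5) = -14*a - 7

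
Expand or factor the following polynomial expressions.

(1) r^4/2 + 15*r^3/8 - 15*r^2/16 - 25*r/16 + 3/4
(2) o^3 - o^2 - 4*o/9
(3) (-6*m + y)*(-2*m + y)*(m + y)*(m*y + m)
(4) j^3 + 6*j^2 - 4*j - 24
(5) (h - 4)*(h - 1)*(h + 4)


(1) = (r/2 + 1/2)*(r - 3/4)*(r - 1/2)*(r + 4)
(2) = o*(o - 4/3)*(o + 1/3)
(3) = 12*m^4*y + 12*m^4 + 4*m^3*y^2 + 4*m^3*y - 7*m^2*y^3 - 7*m^2*y^2 + m*y^4 + m*y^3
(4) = (j - 2)*(j + 2)*(j + 6)
(5) = h^3 - h^2 - 16*h + 16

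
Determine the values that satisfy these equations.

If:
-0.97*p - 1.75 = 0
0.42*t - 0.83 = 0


Then:
p = -1.80
t = 1.98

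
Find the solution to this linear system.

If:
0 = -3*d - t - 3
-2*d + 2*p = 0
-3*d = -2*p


Then:
d = 0
p = 0
t = -3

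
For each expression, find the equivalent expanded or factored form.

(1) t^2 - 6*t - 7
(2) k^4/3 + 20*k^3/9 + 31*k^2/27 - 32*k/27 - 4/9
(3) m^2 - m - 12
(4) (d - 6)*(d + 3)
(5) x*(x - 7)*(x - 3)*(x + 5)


(1) = (t - 7)*(t + 1)
(2) = (k/3 + 1/3)*(k - 2/3)*(k + 1/3)*(k + 6)
(3) = (m - 4)*(m + 3)
(4) = d^2 - 3*d - 18
(5) = x^4 - 5*x^3 - 29*x^2 + 105*x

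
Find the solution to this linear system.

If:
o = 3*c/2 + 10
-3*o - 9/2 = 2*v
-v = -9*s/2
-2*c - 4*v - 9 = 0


Then:
c = -60/7
o = -20/7
s = 19/42
v = 57/28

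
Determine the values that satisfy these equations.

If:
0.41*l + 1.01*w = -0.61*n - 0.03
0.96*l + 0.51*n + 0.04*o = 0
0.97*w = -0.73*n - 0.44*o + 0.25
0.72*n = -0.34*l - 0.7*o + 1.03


Then:
l = -36.28
n = 72.65
o = -55.63
w = -29.18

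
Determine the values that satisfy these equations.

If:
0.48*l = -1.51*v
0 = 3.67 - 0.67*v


Then:
l = -17.23
v = 5.48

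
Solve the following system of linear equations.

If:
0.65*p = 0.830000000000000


Then:
p = 1.28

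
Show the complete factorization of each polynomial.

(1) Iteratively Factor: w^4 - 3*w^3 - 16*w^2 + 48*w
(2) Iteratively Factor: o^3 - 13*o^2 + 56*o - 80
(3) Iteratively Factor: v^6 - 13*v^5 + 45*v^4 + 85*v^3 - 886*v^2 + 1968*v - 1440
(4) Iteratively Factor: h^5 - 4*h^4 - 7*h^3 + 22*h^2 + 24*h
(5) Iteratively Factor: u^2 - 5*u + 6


(1) = (w - 4)*(w^3 + w^2 - 12*w) = (w - 4)*(w + 4)*(w^2 - 3*w) = (w - 4)*(w - 3)*(w + 4)*(w)
(2) = (o - 4)*(o^2 - 9*o + 20) = (o - 4)^2*(o - 5)
(3) = (v - 2)*(v^5 - 11*v^4 + 23*v^3 + 131*v^2 - 624*v + 720) = (v - 3)*(v - 2)*(v^4 - 8*v^3 - v^2 + 128*v - 240) = (v - 3)^2*(v - 2)*(v^3 - 5*v^2 - 16*v + 80) = (v - 5)*(v - 3)^2*(v - 2)*(v^2 - 16) = (v - 5)*(v - 4)*(v - 3)^2*(v - 2)*(v + 4)
(4) = (h - 4)*(h^4 - 7*h^2 - 6*h) = (h - 4)*(h + 2)*(h^3 - 2*h^2 - 3*h) = (h - 4)*(h - 3)*(h + 2)*(h^2 + h) = h*(h - 4)*(h - 3)*(h + 2)*(h + 1)
(5) = (u - 2)*(u - 3)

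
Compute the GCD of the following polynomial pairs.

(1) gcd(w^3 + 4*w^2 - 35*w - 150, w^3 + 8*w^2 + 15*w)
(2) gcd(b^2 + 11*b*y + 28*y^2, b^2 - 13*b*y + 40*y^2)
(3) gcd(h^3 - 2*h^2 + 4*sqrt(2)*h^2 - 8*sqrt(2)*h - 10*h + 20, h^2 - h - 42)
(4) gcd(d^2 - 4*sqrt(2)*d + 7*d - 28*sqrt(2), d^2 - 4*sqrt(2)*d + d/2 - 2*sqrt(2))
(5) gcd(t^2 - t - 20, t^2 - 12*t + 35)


(1) = gcd((w - 6)*(w + 5)^2, w*(w + 3)*(w + 5)) = w + 5
(2) = 1
(3) = gcd((h - 2)*(h - sqrt(2))*(h + 5*sqrt(2)), (h - 7)*(h + 6)) = 1
(4) = d - 4*sqrt(2)
(5) = t - 5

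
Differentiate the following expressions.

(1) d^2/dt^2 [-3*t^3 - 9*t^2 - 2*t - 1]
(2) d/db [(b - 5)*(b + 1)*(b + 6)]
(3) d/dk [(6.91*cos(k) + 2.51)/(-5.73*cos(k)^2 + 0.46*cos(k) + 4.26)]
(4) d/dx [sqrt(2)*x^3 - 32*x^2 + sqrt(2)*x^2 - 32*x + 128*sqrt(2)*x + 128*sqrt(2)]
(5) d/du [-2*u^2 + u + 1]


(1) = -18*t - 18
(2) = 3*b^2 + 4*b - 29
(3) = (39.5943*sin(k)^2 - 28.7646*cos(k) - 67.8763)*sin(k)/(-5.73*cos(k)^2 + 0.46*cos(k) + 4.26)^2
(4) = 3*sqrt(2)*x^2 - 64*x + 2*sqrt(2)*x - 32 + 128*sqrt(2)
(5) = 1 - 4*u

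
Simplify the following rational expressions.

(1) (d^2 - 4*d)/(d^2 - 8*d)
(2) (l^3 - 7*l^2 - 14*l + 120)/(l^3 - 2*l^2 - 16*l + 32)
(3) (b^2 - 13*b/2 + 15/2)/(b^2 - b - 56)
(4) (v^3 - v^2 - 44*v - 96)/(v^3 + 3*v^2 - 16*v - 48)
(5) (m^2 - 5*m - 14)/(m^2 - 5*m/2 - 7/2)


(1) = (d - 4)/(d - 8)
(2) = (l^2 - 11*l + 30)/(l^2 - 6*l + 8)
(3) = (2*b^2 - 13*b + 15)/(2*b^2 - 2*b - 112)
(4) = (v - 8)/(v - 4)
(5) = (2*m^2 - 10*m - 28)/(2*m^2 - 5*m - 7)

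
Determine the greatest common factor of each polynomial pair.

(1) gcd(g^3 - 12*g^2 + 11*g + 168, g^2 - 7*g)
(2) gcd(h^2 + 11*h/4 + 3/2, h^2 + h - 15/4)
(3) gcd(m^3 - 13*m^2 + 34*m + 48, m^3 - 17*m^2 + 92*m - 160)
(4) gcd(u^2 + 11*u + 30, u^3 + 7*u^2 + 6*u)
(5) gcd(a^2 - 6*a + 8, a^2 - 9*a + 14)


(1) = g - 7
(2) = 1
(3) = gcd((m - 8)*(m - 6)*(m + 1), (m - 8)*(m - 5)*(m - 4)) = m - 8
(4) = u + 6
(5) = gcd((a - 4)*(a - 2), (a - 7)*(a - 2)) = a - 2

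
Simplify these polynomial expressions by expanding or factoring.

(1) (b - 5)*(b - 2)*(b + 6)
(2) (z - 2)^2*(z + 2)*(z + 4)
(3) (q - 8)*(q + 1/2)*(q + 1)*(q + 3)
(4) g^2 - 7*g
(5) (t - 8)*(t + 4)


(1) = b^3 - b^2 - 32*b + 60
(2) = z^4 + 2*z^3 - 12*z^2 - 8*z + 32
(3) = q^4 - 7*q^3/2 - 31*q^2 - 77*q/2 - 12
(4) = g*(g - 7)
(5) = t^2 - 4*t - 32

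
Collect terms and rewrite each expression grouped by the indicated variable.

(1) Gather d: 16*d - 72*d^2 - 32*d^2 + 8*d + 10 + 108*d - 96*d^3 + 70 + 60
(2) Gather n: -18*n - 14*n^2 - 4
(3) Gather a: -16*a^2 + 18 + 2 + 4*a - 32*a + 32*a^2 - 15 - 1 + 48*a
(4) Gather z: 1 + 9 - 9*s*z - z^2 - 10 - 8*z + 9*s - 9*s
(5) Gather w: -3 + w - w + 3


(1) = -96*d^3 - 104*d^2 + 132*d + 140
(2) = -14*n^2 - 18*n - 4
(3) = 16*a^2 + 20*a + 4
(4) = -z^2 + z*(-9*s - 8)
(5) = 0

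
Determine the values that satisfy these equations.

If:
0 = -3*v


Then:
v = 0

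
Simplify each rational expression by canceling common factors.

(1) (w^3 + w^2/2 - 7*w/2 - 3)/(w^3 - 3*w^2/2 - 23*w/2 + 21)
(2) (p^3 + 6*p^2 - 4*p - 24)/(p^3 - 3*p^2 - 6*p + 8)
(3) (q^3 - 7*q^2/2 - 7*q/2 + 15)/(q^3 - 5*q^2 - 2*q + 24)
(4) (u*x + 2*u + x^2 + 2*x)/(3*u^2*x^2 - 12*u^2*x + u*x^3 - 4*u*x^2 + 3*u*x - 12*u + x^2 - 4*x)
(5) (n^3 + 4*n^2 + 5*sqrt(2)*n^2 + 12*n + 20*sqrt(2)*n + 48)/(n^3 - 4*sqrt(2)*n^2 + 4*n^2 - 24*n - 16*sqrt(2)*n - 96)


(1) = (2*w^2 + 5*w + 3)/(2*w^2 + w - 21)
(2) = (p^2 + 4*p - 12)/(p^2 - 5*p + 4)
(3) = (2*q - 5)/(2*q - 8)
(4) = (u*x + 2*u + x^2 + 2*x)/(3*u^2*x^2 - 12*u^2*x + u*x^3 - 4*u*x^2 + 3*u*x - 12*u + x^2 - 4*x)
(5) = (n + 3*sqrt(2))/(n - 6*sqrt(2))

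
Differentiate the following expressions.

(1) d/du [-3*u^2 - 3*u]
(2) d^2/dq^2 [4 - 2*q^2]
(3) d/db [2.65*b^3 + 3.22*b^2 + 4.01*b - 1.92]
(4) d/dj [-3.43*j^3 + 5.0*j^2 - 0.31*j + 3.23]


(1) = -6*u - 3
(2) = -4
(3) = 7.95*b^2 + 6.44*b + 4.01
(4) = -10.29*j^2 + 10.0*j - 0.31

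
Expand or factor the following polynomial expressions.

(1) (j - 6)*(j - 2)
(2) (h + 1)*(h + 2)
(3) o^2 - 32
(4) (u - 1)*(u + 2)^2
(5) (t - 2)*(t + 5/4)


(1) = j^2 - 8*j + 12
(2) = h^2 + 3*h + 2
(3) = (o - 4*sqrt(2))*(o + 4*sqrt(2))
(4) = u^3 + 3*u^2 - 4
(5) = t^2 - 3*t/4 - 5/2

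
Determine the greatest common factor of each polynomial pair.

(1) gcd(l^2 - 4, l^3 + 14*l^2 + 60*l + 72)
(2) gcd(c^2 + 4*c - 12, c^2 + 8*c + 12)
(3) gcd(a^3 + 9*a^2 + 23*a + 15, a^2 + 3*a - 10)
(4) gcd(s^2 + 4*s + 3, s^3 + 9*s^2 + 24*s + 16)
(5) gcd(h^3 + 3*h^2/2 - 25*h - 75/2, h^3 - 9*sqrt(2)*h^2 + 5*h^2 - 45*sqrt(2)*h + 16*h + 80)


(1) = l + 2
(2) = c + 6
(3) = gcd((a + 1)*(a + 3)*(a + 5), (a - 2)*(a + 5)) = a + 5
(4) = gcd((s + 1)*(s + 3), (s + 1)*(s + 4)^2) = s + 1
(5) = h + 5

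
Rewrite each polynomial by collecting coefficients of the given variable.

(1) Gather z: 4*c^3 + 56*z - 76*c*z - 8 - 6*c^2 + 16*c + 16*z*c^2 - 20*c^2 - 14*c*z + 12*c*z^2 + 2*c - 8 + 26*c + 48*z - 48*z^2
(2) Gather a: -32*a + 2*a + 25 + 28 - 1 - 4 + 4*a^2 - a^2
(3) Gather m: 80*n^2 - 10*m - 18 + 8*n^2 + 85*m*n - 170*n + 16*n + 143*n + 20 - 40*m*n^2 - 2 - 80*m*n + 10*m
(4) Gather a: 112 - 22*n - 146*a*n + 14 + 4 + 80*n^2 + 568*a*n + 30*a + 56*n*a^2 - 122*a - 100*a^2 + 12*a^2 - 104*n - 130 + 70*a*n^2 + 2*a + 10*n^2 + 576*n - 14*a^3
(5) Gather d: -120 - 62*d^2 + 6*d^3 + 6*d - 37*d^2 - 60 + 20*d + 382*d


(1) = 4*c^3 - 26*c^2 + 44*c + z^2*(12*c - 48) + z*(16*c^2 - 90*c + 104) - 16
(2) = 3*a^2 - 30*a + 48
(3) = m*(-40*n^2 + 5*n) + 88*n^2 - 11*n
(4) = -14*a^3 + a^2*(56*n - 88) + a*(70*n^2 + 422*n - 90) + 90*n^2 + 450*n
(5) = 6*d^3 - 99*d^2 + 408*d - 180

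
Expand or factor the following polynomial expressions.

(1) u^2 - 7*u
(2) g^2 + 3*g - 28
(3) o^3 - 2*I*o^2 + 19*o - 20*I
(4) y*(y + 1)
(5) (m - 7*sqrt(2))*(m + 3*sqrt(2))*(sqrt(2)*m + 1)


(1) = u*(u - 7)
(2) = (g - 4)*(g + 7)
(3) = (o - 5*I)*(o - I)*(o + 4*I)
(4) = y^2 + y
(5) = sqrt(2)*m^3 - 7*m^2 - 46*sqrt(2)*m - 42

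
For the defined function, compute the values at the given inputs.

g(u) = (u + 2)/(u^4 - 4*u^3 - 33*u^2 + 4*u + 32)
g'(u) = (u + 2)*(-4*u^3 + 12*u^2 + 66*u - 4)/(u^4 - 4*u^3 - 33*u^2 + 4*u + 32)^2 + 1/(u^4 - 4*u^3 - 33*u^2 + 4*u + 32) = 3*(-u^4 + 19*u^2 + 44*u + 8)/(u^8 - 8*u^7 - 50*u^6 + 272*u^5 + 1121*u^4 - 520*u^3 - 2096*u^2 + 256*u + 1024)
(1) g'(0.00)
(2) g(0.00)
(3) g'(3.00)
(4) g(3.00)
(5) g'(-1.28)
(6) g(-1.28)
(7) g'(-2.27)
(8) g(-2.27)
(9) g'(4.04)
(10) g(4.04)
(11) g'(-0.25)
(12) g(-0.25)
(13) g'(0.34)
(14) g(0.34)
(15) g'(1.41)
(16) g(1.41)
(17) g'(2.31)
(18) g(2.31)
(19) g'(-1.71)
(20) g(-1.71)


(1) = 0.02
(2) = 0.06
(3) = 0.01
(4) = -0.02
(5) = -0.23
(6) = -0.04
(7) = -0.01
(8) = 0.00
(9) = 0.00
(10) = -0.01
(11) = -0.01
(12) = 0.06
(13) = 0.09
(14) = 0.08
(15) = 0.25
(16) = -0.10
(17) = 0.02
(18) = -0.03
(19) = -0.03
(20) = -0.01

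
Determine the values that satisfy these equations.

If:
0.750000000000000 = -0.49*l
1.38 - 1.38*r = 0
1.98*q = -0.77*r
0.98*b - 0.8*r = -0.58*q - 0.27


Then:
b = 0.77
l = -1.53
q = -0.39
r = 1.00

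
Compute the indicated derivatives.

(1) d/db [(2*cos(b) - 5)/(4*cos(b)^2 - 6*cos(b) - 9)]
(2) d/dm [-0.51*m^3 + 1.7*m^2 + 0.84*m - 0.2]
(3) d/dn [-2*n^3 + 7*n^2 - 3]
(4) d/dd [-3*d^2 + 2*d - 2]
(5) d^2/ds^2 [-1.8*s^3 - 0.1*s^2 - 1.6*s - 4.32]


(1) = 8*(cos(b)^2 - 5*cos(b) + 6)*sin(b)/(4*sin(b)^2 + 6*cos(b) + 5)^2
(2) = -1.53*m^2 + 3.4*m + 0.84
(3) = 2*n*(7 - 3*n)
(4) = 2 - 6*d
(5) = -10.8*s - 0.2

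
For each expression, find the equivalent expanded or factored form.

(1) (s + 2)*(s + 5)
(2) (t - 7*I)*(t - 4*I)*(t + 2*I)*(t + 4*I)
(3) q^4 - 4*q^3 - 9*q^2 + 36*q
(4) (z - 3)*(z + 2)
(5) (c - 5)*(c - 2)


(1) = s^2 + 7*s + 10
(2) = t^4 - 5*I*t^3 + 30*t^2 - 80*I*t + 224
(3) = q*(q - 4)*(q - 3)*(q + 3)
(4) = z^2 - z - 6
(5) = c^2 - 7*c + 10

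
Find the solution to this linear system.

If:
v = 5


Then:
v = 5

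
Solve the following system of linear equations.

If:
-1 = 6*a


Then:
a = -1/6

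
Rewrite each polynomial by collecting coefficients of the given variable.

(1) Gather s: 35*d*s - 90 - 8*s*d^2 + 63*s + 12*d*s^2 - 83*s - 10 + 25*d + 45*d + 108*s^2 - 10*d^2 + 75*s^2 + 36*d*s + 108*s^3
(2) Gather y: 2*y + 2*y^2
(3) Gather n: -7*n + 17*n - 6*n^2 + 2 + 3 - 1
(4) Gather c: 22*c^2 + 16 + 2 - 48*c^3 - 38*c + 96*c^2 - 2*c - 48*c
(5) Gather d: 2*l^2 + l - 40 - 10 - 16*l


(1) = -10*d^2 + 70*d + 108*s^3 + s^2*(12*d + 183) + s*(-8*d^2 + 71*d - 20) - 100
(2) = 2*y^2 + 2*y
(3) = -6*n^2 + 10*n + 4
(4) = -48*c^3 + 118*c^2 - 88*c + 18
(5) = 2*l^2 - 15*l - 50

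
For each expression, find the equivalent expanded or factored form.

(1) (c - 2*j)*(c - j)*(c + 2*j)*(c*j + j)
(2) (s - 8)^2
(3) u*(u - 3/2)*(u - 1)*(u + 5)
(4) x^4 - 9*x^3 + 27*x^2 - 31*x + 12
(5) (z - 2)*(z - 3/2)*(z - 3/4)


(1) = c^4*j - c^3*j^2 + c^3*j - 4*c^2*j^3 - c^2*j^2 + 4*c*j^4 - 4*c*j^3 + 4*j^4
(2) = s^2 - 16*s + 64
(3) = u^4 + 5*u^3/2 - 11*u^2 + 15*u/2
(4) = (x - 4)*(x - 3)*(x - 1)^2
(5) = z^3 - 17*z^2/4 + 45*z/8 - 9/4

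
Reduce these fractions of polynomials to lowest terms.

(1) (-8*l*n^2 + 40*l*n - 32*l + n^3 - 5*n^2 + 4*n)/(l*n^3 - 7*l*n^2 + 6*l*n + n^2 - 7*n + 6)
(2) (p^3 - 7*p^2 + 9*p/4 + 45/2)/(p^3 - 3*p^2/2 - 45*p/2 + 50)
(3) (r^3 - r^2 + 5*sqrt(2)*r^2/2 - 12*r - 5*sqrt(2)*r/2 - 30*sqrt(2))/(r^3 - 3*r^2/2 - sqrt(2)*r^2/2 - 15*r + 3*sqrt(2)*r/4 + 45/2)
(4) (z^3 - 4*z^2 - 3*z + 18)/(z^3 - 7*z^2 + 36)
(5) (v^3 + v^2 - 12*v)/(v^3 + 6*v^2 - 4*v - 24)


(1) = (-8*l*n + 32*l + n^2 - 4*n)/(l*n^2 - 6*l*n + n - 6)
(2) = (2*p^2 - 9*p - 18)/(2*p^2 + 2*p - 40)
(3) = (8*r^2 - 8*r - 96)/(8*r^2 + r*(-24*sqrt(2) - 12) + 36*sqrt(2))
(4) = (z - 3)/(z - 6)
(5) = (v^3 + v^2 - 12*v)/(v^3 + 6*v^2 - 4*v - 24)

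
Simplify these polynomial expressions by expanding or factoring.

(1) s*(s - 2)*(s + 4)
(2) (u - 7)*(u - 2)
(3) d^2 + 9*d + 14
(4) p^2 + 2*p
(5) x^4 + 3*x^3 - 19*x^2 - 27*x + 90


(1) = s^3 + 2*s^2 - 8*s
(2) = u^2 - 9*u + 14
(3) = (d + 2)*(d + 7)
(4) = p*(p + 2)
(5) = (x - 3)*(x - 2)*(x + 3)*(x + 5)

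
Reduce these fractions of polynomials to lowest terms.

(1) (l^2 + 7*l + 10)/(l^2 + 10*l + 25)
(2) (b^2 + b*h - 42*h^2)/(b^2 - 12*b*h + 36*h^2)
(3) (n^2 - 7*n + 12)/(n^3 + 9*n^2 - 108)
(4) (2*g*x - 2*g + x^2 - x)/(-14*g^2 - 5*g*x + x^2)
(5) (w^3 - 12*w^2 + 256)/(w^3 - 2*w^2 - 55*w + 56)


(1) = (l + 2)/(l + 5)
(2) = (b + 7*h)/(b - 6*h)
(3) = (n - 4)/(n^2 + 12*n + 36)
(4) = (x - 1)/(-7*g + x)
(5) = (w^2 - 4*w - 32)/(w^2 + 6*w - 7)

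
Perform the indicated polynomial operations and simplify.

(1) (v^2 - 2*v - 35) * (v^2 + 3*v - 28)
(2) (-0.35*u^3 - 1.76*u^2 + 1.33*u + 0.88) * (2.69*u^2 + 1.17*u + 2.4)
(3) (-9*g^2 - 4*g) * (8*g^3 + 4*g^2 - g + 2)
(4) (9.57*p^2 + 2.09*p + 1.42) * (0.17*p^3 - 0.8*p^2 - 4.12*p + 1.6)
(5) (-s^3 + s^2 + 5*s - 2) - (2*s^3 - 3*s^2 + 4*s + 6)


(1) = v^4 + v^3 - 69*v^2 - 49*v + 980
(2) = -0.9415*u^5 - 5.1439*u^4 + 0.6785*u^3 - 0.3007*u^2 + 4.2216*u + 2.112
(3) = -72*g^5 - 68*g^4 - 7*g^3 - 14*g^2 - 8*g
(4) = 1.6269*p^5 - 7.3007*p^4 - 40.859*p^3 + 5.5652*p^2 - 2.5064*p + 2.272
(5) = -3*s^3 + 4*s^2 + s - 8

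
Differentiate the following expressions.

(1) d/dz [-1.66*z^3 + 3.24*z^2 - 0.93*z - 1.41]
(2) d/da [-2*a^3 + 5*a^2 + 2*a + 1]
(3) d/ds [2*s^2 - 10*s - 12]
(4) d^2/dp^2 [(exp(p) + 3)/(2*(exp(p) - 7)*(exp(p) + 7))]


(1) = -4.98*z^2 + 6.48*z - 0.93
(2) = -6*a^2 + 10*a + 2
(3) = 4*s - 10
(4) = (exp(4*p) + 12*exp(3*p) + 294*exp(2*p) + 588*exp(p) + 2401)*exp(p)/(2*(exp(6*p) - 147*exp(4*p) + 7203*exp(2*p) - 117649))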